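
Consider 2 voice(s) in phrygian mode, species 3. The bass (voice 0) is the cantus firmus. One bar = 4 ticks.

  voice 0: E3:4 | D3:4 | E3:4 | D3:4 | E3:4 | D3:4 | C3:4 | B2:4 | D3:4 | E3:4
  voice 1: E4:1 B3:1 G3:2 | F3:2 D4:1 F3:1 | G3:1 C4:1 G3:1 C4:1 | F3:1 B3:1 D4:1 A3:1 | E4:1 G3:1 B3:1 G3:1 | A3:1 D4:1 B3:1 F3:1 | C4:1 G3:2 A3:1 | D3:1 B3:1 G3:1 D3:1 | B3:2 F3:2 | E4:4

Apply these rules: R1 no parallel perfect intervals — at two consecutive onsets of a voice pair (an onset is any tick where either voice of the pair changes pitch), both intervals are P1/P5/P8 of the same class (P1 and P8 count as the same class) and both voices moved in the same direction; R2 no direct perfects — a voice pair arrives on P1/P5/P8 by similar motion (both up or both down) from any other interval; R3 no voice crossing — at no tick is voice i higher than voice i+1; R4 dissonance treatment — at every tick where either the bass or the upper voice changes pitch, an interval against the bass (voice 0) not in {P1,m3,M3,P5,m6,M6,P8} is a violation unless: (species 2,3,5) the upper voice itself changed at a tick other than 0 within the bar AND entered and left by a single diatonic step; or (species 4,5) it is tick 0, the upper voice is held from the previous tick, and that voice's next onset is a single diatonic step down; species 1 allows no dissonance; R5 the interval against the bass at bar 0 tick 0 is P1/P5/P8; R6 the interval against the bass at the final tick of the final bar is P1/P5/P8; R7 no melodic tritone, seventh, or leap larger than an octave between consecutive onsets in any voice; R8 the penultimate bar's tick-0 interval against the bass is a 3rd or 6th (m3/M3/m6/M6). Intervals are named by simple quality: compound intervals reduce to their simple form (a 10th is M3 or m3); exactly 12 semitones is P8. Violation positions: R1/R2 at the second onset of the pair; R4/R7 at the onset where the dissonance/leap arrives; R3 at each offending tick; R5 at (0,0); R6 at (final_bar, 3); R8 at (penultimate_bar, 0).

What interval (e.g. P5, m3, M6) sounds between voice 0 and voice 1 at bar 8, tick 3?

m3

voice 0=D3 voice 1=F3 -> m3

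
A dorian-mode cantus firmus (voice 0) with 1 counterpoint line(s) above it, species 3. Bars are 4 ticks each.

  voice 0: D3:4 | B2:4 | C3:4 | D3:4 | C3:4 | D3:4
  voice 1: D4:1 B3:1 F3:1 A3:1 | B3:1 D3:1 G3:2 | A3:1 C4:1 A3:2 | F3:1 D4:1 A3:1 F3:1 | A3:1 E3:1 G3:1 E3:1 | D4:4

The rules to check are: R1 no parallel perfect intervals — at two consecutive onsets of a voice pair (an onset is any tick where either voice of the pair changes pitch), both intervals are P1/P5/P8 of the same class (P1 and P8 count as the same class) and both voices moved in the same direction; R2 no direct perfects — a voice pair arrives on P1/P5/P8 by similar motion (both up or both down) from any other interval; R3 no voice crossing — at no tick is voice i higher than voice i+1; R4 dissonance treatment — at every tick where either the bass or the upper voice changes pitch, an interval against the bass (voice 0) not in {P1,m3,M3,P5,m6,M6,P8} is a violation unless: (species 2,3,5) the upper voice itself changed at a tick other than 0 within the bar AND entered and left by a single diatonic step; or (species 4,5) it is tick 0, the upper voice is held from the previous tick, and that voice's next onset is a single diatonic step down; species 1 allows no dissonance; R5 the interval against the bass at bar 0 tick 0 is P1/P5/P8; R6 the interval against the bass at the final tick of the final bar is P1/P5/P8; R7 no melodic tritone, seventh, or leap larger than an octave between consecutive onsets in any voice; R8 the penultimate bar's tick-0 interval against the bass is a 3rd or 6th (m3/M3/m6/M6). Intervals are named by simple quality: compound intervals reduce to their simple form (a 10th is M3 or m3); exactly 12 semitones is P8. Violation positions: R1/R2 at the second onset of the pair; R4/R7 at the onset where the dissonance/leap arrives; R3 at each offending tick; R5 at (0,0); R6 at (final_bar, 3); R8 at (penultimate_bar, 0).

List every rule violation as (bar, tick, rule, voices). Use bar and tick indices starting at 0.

(0, 2, R7, (1,))
(5, 0, R2, (0, 1))
(5, 0, R7, (1,))

bar 0: v0=D3 v1=D4 downbeat P8
bar 1: v0=B2 v1=B3 downbeat P8
bar 2: v0=C3 v1=A3 downbeat M6
bar 3: v0=D3 v1=F3 downbeat m3
bar 4: v0=C3 v1=A3 downbeat M6
bar 5: v0=D3 v1=D4 downbeat P8
  -> R7 @ bar 0 tick 2 v(1,): B3->F3 leap 6st
  -> R2 @ bar 5 tick 0 v(0, 1): C3/E3 M3 -> D3/D4 P8 similar
  -> R7 @ bar 5 tick 0 v(1,): E3->D4 leap 10st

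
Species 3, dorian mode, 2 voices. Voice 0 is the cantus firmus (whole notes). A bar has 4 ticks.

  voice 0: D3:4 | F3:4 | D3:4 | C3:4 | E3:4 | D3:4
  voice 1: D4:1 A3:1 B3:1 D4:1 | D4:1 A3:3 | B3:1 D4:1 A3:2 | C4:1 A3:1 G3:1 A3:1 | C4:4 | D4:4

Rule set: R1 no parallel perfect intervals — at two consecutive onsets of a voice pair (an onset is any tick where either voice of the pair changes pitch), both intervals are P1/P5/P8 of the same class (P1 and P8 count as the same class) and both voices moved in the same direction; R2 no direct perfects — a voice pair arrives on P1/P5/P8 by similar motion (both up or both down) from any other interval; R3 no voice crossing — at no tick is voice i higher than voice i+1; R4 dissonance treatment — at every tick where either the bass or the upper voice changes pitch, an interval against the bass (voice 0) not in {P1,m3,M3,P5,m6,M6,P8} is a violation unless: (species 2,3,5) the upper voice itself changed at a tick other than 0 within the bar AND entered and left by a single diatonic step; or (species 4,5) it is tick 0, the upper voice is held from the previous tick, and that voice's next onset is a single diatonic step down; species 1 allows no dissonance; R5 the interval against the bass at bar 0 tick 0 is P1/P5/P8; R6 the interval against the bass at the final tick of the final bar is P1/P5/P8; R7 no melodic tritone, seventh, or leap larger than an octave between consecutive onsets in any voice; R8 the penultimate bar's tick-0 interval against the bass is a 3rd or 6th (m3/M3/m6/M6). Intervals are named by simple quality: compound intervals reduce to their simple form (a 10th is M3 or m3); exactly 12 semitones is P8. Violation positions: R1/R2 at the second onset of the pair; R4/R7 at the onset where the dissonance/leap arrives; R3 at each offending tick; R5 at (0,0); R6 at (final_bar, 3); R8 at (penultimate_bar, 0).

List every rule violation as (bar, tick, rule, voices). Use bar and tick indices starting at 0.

bar 0: v0=D3 v1=D4 downbeat P8
bar 1: v0=F3 v1=D4 downbeat M6
bar 2: v0=D3 v1=B3 downbeat M6
bar 3: v0=C3 v1=C4 downbeat P8
bar 4: v0=E3 v1=C4 downbeat m6
bar 5: v0=D3 v1=D4 downbeat P8

No violations across 6 bars (D3..D3 vs D4..D4).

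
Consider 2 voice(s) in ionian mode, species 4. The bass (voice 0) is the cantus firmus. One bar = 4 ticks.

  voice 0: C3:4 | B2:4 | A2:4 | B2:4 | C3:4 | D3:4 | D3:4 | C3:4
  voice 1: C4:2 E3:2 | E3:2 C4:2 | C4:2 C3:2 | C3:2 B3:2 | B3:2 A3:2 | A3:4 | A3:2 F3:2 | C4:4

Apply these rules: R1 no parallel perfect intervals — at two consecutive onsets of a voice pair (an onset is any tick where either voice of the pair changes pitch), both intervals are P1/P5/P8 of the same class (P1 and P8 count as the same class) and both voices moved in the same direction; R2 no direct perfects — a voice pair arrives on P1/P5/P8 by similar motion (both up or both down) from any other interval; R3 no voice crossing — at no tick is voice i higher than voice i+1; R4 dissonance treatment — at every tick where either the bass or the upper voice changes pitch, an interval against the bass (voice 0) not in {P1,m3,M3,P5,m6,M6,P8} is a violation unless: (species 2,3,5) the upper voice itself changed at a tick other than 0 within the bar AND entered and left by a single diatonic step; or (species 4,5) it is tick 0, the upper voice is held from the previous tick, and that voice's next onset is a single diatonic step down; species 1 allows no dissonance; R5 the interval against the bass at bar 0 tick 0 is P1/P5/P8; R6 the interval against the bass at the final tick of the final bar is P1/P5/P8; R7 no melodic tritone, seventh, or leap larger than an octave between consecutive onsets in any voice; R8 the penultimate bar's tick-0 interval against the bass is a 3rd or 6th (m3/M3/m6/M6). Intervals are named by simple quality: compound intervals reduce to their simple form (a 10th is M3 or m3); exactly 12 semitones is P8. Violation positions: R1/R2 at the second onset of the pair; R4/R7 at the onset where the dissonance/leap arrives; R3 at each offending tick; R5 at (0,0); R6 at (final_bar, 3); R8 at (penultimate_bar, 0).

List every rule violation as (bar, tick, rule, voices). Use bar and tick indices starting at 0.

bar 0: v0=C3 v1=C4 downbeat P8
bar 1: v0=B2 v1=E3 downbeat P4
bar 2: v0=A2 v1=C4 downbeat m3
bar 3: v0=B2 v1=C3 downbeat m2
bar 4: v0=C3 v1=B3 downbeat M7
bar 5: v0=D3 v1=A3 downbeat P5
bar 6: v0=D3 v1=A3 downbeat P5
bar 7: v0=C3 v1=C4 downbeat P8
  -> R4 @ bar 1 tick 0 v(0, 1): B2/E3 P4 untreated
  -> R4 @ bar 1 tick 2 v(0, 1): B2/C4 m2 untreated
  -> R4 @ bar 3 tick 0 v(0, 1): B2/C3 m2 untreated
  -> R7 @ bar 3 tick 2 v(1,): C3->B3 leap 11st
  -> R8 @ bar 6 tick 0 v(0, 1): penult P5 not 3rd/6th

(1, 0, R4, (0, 1))
(1, 2, R4, (0, 1))
(3, 0, R4, (0, 1))
(3, 2, R7, (1,))
(6, 0, R8, (0, 1))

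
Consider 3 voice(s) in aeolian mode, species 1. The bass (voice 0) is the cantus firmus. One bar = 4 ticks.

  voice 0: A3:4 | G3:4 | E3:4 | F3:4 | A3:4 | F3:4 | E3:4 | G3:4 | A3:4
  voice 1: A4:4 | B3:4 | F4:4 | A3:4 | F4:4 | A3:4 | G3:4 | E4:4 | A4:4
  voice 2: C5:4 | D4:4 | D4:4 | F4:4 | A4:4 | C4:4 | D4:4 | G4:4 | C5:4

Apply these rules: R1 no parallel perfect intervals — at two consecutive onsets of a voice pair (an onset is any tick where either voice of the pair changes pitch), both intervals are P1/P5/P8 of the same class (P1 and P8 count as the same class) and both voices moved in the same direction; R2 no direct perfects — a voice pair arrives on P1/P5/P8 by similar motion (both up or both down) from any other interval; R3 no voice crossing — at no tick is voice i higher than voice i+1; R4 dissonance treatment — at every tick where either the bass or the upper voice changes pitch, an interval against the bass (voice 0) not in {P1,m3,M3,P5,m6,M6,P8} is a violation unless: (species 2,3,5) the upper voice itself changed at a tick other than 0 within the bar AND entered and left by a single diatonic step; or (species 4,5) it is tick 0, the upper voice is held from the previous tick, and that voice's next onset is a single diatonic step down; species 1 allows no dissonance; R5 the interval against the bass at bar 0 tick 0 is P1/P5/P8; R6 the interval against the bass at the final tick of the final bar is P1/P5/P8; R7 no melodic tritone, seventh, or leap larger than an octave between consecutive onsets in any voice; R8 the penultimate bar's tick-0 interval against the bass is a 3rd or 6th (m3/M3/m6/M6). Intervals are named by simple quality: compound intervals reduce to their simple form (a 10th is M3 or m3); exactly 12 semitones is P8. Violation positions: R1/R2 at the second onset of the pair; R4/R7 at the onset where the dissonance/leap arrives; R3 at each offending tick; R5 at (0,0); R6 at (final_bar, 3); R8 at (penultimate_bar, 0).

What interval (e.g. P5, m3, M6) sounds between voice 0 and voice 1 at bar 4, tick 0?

m6

voice 0=A3 voice 1=F4 -> m6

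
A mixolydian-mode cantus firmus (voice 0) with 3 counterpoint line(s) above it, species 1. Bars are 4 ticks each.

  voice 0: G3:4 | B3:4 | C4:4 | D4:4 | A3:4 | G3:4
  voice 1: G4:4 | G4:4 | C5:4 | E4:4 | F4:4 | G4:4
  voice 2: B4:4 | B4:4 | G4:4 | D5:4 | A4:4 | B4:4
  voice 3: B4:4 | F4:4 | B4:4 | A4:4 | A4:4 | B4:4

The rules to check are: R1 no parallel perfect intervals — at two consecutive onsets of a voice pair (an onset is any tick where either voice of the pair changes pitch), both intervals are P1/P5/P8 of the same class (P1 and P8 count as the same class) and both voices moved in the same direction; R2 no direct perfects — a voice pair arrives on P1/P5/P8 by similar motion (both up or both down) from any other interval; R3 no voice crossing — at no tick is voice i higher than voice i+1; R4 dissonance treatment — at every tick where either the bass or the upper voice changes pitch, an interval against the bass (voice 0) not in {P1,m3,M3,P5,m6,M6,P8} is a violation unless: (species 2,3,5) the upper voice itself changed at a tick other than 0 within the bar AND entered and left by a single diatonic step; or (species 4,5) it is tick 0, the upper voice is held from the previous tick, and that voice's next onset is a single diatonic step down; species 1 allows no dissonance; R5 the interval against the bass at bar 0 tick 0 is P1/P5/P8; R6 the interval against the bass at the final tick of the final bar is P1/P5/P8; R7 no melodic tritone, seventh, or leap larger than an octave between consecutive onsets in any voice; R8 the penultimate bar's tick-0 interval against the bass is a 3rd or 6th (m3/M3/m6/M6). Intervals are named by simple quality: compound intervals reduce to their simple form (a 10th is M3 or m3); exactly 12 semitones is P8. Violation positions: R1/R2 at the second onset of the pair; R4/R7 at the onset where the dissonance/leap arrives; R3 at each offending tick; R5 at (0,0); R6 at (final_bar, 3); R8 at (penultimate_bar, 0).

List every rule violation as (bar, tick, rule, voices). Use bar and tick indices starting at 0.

(0, 0, R5, (0, 2))
(0, 0, R5, (0, 3))
(1, 0, R3, (2, 3))
(1, 0, R4, (0, 3))
(1, 0, R7, (3,))
(1, 1, R3, (2, 3))
(1, 2, R3, (2, 3))
(1, 3, R3, (2, 3))
(2, 0, R2, (0, 1))
(2, 0, R3, (1, 2))
(2, 0, R4, (0, 3))
(2, 0, R7, (3,))
(2, 1, R3, (1, 2))
(2, 2, R3, (1, 2))
(2, 3, R3, (1, 2))
(3, 0, R2, (0, 2))
(3, 0, R3, (2, 3))
(3, 0, R4, (0, 1))
(3, 1, R3, (2, 3))
(3, 2, R3, (2, 3))
(3, 3, R3, (2, 3))
(4, 0, R1, (0, 2))
(4, 0, R8, (0, 2))
(4, 0, R8, (0, 3))
(5, 0, R1, (2, 3))
(5, 3, R6, (0, 2))
(5, 3, R6, (0, 3))

bar 0: v0=G3 v1=G4 v2=B4 v3=B4 downbeat M3
bar 1: v0=B3 v1=G4 v2=B4 v3=F4 downbeat TT
bar 2: v0=C4 v1=C5 v2=G4 v3=B4 downbeat M7
bar 3: v0=D4 v1=E4 v2=D5 v3=A4 downbeat P5
bar 4: v0=A3 v1=F4 v2=A4 v3=A4 downbeat P8
bar 5: v0=G3 v1=G4 v2=B4 v3=B4 downbeat M3
  -> R5 @ bar 0 tick 0 v(0, 2): opens on M3
  -> R5 @ bar 0 tick 0 v(0, 3): opens on M3
  -> R3 @ bar 1 tick 0 v(2, 3): B4 above F4
  -> R4 @ bar 1 tick 0 v(0, 3): B3/F4 TT untreated
  -> R7 @ bar 1 tick 0 v(3,): B4->F4 leap 6st
  -> R3 @ bar 1 tick 1 v(2, 3): B4 above F4
  -> R3 @ bar 1 tick 2 v(2, 3): B4 above F4
  -> R3 @ bar 1 tick 3 v(2, 3): B4 above F4
  -> R2 @ bar 2 tick 0 v(0, 1): B3/G4 m6 -> C4/C5 P8 similar
  -> R3 @ bar 2 tick 0 v(1, 2): C5 above G4
  -> R4 @ bar 2 tick 0 v(0, 3): C4/B4 M7 untreated
  -> R7 @ bar 2 tick 0 v(3,): F4->B4 leap 6st
  -> R3 @ bar 2 tick 1 v(1, 2): C5 above G4
  -> R3 @ bar 2 tick 2 v(1, 2): C5 above G4
  -> R3 @ bar 2 tick 3 v(1, 2): C5 above G4
  -> R2 @ bar 3 tick 0 v(0, 2): C4/G4 P5 -> D4/D5 P8 similar
  -> R3 @ bar 3 tick 0 v(2, 3): D5 above A4
  -> R4 @ bar 3 tick 0 v(0, 1): D4/E4 M2 untreated
  -> R3 @ bar 3 tick 1 v(2, 3): D5 above A4
  -> R3 @ bar 3 tick 2 v(2, 3): D5 above A4
  -> R3 @ bar 3 tick 3 v(2, 3): D5 above A4
  -> R1 @ bar 4 tick 0 v(0, 2): D4/D5 P8 -> A3/A4 P8 similar
  -> R8 @ bar 4 tick 0 v(0, 2): penult P8 not 3rd/6th
  -> R8 @ bar 4 tick 0 v(0, 3): penult P8 not 3rd/6th
  -> R1 @ bar 5 tick 0 v(2, 3): A4/A4 P1 -> B4/B4 P1 similar
  -> R6 @ bar 5 tick 3 v(0, 2): closes on M3
  -> R6 @ bar 5 tick 3 v(0, 3): closes on M3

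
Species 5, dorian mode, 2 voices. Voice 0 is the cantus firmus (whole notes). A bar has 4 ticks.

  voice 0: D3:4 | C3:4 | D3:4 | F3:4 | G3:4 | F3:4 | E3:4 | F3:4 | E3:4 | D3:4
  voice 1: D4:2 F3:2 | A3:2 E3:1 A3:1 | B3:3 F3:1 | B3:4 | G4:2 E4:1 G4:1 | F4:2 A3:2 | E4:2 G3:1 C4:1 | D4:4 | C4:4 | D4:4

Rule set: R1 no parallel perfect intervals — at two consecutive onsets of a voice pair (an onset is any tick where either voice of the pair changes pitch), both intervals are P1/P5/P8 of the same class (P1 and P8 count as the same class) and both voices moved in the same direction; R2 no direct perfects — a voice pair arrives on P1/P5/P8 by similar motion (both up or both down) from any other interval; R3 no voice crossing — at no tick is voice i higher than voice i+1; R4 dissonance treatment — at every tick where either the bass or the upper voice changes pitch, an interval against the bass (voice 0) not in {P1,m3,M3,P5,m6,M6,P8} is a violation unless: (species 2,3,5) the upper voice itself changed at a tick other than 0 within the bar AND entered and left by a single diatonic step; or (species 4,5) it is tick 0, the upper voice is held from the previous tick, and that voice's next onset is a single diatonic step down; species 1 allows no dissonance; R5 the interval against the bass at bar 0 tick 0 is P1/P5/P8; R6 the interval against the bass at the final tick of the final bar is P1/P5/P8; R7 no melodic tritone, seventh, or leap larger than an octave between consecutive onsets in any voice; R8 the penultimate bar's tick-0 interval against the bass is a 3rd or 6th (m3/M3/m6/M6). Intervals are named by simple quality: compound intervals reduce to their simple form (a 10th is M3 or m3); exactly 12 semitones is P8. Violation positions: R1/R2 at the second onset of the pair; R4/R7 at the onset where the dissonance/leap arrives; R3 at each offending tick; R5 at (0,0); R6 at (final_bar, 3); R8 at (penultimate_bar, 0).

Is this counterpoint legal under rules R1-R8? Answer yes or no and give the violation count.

No (5 violations)

bar 0: v0=D3 v1=D4 (P8)
bar 1: v0=C3 v1=A3 (M6)
bar 2: v0=D3 v1=B3 (M6)
bar 3: v0=F3 v1=B3 (TT)
bar 4: v0=G3 v1=G4 (P8)
bar 5: v0=F3 v1=F4 (P8)
bar 6: v0=E3 v1=E4 (P8)
bar 7: v0=F3 v1=D4 (M6)
bar 8: v0=E3 v1=C4 (m6)
bar 9: v0=D3 v1=D4 (P8)
  R7 @ bar2.3: B3->F3 leap 6st
  R4 @ bar3.0: F3/B3 TT untreated
  R7 @ bar3.0: F3->B3 leap 6st
  R2 @ bar4.0: F3/B3 TT -> G3/G4 P8 similar
  R1 @ bar5.0: G3/G4 P8 -> F3/F4 P8 similar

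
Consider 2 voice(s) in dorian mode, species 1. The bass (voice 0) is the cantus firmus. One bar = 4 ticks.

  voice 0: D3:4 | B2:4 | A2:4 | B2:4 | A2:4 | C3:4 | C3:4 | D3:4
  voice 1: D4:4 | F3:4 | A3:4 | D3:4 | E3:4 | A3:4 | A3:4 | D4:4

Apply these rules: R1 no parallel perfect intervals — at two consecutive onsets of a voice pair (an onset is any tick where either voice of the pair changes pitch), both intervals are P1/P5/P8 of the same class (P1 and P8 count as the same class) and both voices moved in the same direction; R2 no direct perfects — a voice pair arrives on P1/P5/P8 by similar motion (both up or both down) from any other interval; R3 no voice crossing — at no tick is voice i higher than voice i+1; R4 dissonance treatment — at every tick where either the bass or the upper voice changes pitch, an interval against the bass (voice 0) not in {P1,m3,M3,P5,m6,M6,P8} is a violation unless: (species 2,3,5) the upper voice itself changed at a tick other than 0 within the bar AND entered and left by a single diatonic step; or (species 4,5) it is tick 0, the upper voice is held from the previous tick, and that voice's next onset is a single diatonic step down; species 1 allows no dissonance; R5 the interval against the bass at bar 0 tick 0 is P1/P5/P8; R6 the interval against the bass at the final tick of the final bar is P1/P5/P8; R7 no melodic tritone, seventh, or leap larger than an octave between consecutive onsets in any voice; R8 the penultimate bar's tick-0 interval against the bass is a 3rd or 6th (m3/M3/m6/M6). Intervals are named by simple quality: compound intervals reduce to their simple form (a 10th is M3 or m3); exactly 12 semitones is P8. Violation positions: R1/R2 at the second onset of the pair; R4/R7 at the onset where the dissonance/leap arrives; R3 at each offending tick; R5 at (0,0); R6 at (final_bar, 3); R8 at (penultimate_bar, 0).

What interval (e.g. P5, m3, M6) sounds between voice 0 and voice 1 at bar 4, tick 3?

voice 0=A2 voice 1=E3 -> P5

P5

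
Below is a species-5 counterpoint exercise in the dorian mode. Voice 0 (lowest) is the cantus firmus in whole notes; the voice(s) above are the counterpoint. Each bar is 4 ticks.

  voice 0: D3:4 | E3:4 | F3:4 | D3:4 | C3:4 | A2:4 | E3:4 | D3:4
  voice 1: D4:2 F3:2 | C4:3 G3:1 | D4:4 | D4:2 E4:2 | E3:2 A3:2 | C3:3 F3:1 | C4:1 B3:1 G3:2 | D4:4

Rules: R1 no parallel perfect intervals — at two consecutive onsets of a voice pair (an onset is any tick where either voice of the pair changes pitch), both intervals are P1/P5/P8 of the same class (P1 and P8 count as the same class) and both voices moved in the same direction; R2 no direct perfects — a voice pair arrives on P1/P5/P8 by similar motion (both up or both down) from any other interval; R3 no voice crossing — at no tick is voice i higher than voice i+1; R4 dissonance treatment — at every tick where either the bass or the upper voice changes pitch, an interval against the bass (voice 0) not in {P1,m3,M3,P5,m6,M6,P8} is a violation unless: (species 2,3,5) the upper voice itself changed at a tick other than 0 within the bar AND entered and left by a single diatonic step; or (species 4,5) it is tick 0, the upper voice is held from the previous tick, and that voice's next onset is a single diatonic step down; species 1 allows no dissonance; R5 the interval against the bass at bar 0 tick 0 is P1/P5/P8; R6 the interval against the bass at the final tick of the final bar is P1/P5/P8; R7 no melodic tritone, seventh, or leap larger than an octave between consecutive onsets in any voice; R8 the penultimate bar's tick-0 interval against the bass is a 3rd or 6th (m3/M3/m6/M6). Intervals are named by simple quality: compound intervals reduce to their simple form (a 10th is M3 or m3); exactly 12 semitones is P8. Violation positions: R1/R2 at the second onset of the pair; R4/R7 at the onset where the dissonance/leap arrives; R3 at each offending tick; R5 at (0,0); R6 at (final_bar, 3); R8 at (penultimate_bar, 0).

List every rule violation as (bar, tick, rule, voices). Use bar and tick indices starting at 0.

(3, 2, R4, (0, 1))

bar 0: v0=D3 v1=D4 downbeat P8
bar 1: v0=E3 v1=C4 downbeat m6
bar 2: v0=F3 v1=D4 downbeat M6
bar 3: v0=D3 v1=D4 downbeat P8
bar 4: v0=C3 v1=E3 downbeat M3
bar 5: v0=A2 v1=C3 downbeat m3
bar 6: v0=E3 v1=C4 downbeat m6
bar 7: v0=D3 v1=D4 downbeat P8
  -> R4 @ bar 3 tick 2 v(0, 1): D3/E4 M2 untreated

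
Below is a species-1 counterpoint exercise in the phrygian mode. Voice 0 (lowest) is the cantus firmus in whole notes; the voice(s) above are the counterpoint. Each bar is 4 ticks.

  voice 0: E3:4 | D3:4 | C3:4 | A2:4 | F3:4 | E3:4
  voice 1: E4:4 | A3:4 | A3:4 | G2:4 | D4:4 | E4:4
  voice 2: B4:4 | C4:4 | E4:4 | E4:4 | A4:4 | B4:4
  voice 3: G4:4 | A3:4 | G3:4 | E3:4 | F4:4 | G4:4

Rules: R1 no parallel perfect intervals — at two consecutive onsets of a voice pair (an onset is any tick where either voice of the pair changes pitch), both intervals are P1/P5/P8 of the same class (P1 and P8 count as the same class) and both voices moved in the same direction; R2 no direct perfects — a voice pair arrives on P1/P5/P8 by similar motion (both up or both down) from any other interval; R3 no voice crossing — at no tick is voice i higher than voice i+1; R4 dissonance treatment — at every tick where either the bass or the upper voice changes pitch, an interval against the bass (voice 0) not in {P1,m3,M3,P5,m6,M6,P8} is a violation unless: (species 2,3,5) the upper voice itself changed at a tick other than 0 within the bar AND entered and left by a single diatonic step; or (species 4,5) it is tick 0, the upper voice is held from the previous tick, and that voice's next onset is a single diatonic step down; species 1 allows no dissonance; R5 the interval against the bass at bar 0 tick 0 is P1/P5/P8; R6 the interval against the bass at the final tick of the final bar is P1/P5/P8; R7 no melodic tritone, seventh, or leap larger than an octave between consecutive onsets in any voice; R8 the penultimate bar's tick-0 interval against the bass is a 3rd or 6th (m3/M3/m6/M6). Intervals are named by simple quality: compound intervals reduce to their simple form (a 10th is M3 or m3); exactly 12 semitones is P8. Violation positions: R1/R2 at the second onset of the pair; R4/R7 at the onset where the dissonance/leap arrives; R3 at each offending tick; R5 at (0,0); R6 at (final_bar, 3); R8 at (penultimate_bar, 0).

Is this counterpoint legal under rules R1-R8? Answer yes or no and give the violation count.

No (46 violations)

bar 0: v0=E3 v1=E4 v2=B4 v3=G4 (m3)
bar 1: v0=D3 v1=A3 v2=C4 v3=A3 (P5)
bar 2: v0=C3 v1=A3 v2=E4 v3=G3 (P5)
bar 3: v0=A2 v1=G2 v2=E4 v3=E3 (P5)
bar 4: v0=F3 v1=D4 v2=A4 v3=F4 (P8)
bar 5: v0=E3 v1=E4 v2=B4 v3=G4 (m3)
  R3 @ bar0.0: B4 above G4
  R5 @ bar0.0: opens on m3
  R3 @ bar0.1: B4 above G4
  R3 @ bar0.2: B4 above G4
  R3 @ bar0.3: B4 above G4
  R2 @ bar1.0: E3/E4 P8 -> D3/A3 P5 similar
  R2 @ bar1.0: E3/G4 m3 -> D3/A3 P5 similar
  R2 @ bar1.0: E4/G4 m3 -> A3/A3 P1 similar
  R3 @ bar1.0: C4 above A3
  R4 @ bar1.0: D3/C4 m7 untreated
  R7 @ bar1.0: B4->C4 leap 11st
  R7 @ bar1.0: G4->A3 leap 10st
  R3 @ bar1.1: C4 above A3
  R3 @ bar1.2: C4 above A3
  R3 @ bar1.3: C4 above A3
  R1 @ bar2.0: D3/A3 P5 -> C3/G3 P5 similar
  R3 @ bar2.0: E4 above G3
  R3 @ bar2.1: E4 above G3
  R3 @ bar2.2: E4 above G3
  R3 @ bar2.3: E4 above G3
  R1 @ bar3.0: C3/G3 P5 -> A2/E3 P5 similar
  R3 @ bar3.0: A2 above G2
  R3 @ bar3.0: E4 above E3
  R4 @ bar3.0: A2/G2 M2 untreated
  R7 @ bar3.0: A3->G2 leap 14st
  R3 @ bar3.1: A2 above G2
  R3 @ bar3.1: E4 above E3
  R3 @ bar3.2: A2 above G2
  R3 @ bar3.2: E4 above E3
  R3 @ bar3.3: A2 above G2
  R3 @ bar3.3: E4 above E3
  R2 @ bar4.0: A2/E3 P5 -> F3/F4 P8 similar
  R2 @ bar4.0: G2/E4 M6 -> D4/A4 P5 similar
  R3 @ bar4.0: A4 above F4
  R7 @ bar4.0: G2->D4 leap 19st
  R7 @ bar4.0: E3->F4 leap 13st
  R8 @ bar4.0: penult P8 not 3rd/6th
  R3 @ bar4.1: A4 above F4
  R3 @ bar4.2: A4 above F4
  R3 @ bar4.3: A4 above F4
  R1 @ bar5.0: D4/A4 P5 -> E4/B4 P5 similar
  R3 @ bar5.0: B4 above G4
  R3 @ bar5.1: B4 above G4
  R3 @ bar5.2: B4 above G4
  R3 @ bar5.3: B4 above G4
  R6 @ bar5.3: closes on m3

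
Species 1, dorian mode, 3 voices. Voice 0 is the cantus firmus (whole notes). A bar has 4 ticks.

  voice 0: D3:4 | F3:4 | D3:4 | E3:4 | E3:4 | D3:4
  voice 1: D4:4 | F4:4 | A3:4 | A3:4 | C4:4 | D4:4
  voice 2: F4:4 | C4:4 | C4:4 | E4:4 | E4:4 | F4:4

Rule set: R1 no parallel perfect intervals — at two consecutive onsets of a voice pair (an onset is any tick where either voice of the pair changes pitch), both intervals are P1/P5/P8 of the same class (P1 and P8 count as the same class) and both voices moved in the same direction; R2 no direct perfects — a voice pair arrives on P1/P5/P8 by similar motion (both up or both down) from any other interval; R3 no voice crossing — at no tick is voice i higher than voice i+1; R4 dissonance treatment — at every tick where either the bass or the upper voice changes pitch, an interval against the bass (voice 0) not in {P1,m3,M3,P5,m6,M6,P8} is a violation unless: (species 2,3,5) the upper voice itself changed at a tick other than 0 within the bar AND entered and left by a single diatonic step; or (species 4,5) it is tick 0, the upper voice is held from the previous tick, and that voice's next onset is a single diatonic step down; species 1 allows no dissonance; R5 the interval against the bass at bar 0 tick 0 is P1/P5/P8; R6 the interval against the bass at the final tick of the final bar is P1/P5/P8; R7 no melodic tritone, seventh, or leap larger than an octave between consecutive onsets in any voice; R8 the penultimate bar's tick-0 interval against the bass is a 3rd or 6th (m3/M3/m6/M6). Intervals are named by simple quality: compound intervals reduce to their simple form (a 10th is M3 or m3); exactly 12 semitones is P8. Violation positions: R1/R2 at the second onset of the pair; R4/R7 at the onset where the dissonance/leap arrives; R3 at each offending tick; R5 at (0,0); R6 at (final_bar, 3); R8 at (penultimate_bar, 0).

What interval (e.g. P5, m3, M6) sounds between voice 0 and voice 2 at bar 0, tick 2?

m3

voice 0=D3 voice 2=F4 -> m3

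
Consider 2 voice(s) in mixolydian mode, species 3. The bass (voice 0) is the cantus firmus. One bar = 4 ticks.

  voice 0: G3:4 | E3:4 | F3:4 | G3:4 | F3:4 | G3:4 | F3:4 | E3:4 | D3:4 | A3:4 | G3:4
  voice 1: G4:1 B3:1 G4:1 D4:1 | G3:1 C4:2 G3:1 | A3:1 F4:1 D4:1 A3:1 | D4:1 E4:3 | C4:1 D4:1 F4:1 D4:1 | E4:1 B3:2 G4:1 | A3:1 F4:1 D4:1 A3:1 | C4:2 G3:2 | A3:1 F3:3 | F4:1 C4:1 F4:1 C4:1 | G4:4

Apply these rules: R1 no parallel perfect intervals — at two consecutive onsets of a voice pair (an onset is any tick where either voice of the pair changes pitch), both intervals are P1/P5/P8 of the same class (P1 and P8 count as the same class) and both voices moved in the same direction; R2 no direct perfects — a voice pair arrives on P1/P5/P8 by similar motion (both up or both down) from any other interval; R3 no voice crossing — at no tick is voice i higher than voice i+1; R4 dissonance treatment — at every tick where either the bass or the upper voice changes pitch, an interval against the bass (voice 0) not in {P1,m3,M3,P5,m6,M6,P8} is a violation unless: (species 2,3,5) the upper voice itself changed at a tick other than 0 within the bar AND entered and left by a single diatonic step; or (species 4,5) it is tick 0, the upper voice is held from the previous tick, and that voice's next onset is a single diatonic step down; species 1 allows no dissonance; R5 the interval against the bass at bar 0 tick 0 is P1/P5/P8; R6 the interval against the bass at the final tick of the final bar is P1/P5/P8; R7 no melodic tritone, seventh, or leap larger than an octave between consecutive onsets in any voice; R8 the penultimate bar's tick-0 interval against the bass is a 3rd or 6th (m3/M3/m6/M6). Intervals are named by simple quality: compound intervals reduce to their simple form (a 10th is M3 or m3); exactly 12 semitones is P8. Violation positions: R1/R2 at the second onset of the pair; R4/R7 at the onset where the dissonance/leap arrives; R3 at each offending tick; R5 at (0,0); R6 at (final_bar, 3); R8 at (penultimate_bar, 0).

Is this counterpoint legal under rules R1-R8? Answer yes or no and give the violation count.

bar 0: v0=G3 v1=G4 (P8)
bar 1: v0=E3 v1=G3 (m3)
bar 2: v0=F3 v1=A3 (M3)
bar 3: v0=G3 v1=D4 (P5)
bar 4: v0=F3 v1=C4 (P5)
bar 5: v0=G3 v1=E4 (M6)
bar 6: v0=F3 v1=A3 (M3)
bar 7: v0=E3 v1=C4 (m6)
bar 8: v0=D3 v1=A3 (P5)
bar 9: v0=A3 v1=F4 (m6)
bar 10: v0=G3 v1=G4 (P8)
  R2 @ bar3.0: F3/A3 M3 -> G3/D4 P5 similar
  R2 @ bar4.0: G3/E4 M6 -> F3/C4 P5 similar
  R7 @ bar6.0: G4->A3 leap 10st

No (3 violations)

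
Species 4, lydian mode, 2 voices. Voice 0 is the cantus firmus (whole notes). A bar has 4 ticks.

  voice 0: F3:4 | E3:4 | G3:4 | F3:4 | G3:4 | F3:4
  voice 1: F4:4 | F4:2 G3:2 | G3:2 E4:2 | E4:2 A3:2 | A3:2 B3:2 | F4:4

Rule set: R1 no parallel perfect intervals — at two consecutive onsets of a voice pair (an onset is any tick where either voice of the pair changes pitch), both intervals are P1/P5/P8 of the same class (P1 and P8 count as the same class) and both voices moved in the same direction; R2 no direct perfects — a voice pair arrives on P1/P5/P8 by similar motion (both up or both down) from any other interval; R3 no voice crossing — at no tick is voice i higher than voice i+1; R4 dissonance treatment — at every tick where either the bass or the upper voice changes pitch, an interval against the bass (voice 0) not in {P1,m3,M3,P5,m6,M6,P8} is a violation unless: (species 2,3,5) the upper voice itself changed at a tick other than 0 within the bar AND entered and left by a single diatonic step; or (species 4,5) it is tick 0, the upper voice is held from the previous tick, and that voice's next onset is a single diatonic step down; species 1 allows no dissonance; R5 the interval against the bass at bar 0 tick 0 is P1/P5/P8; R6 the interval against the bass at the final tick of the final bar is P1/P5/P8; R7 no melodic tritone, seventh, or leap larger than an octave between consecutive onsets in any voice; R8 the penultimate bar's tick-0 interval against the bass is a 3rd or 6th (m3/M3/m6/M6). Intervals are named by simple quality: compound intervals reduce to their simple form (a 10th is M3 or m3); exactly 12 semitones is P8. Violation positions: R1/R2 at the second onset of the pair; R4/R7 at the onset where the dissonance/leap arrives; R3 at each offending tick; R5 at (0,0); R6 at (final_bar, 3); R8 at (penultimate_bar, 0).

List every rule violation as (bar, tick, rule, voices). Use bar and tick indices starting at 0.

(1, 0, R4, (0, 1))
(1, 2, R7, (1,))
(3, 0, R4, (0, 1))
(4, 0, R4, (0, 1))
(4, 0, R8, (0, 1))
(5, 0, R7, (1,))

bar 0: v0=F3 v1=F4 downbeat P8
bar 1: v0=E3 v1=F4 downbeat m2
bar 2: v0=G3 v1=G3 downbeat P1
bar 3: v0=F3 v1=E4 downbeat M7
bar 4: v0=G3 v1=A3 downbeat M2
bar 5: v0=F3 v1=F4 downbeat P8
  -> R4 @ bar 1 tick 0 v(0, 1): E3/F4 m2 untreated
  -> R7 @ bar 1 tick 2 v(1,): F4->G3 leap 10st
  -> R4 @ bar 3 tick 0 v(0, 1): F3/E4 M7 untreated
  -> R4 @ bar 4 tick 0 v(0, 1): G3/A3 M2 untreated
  -> R8 @ bar 4 tick 0 v(0, 1): penult M2 not 3rd/6th
  -> R7 @ bar 5 tick 0 v(1,): B3->F4 leap 6st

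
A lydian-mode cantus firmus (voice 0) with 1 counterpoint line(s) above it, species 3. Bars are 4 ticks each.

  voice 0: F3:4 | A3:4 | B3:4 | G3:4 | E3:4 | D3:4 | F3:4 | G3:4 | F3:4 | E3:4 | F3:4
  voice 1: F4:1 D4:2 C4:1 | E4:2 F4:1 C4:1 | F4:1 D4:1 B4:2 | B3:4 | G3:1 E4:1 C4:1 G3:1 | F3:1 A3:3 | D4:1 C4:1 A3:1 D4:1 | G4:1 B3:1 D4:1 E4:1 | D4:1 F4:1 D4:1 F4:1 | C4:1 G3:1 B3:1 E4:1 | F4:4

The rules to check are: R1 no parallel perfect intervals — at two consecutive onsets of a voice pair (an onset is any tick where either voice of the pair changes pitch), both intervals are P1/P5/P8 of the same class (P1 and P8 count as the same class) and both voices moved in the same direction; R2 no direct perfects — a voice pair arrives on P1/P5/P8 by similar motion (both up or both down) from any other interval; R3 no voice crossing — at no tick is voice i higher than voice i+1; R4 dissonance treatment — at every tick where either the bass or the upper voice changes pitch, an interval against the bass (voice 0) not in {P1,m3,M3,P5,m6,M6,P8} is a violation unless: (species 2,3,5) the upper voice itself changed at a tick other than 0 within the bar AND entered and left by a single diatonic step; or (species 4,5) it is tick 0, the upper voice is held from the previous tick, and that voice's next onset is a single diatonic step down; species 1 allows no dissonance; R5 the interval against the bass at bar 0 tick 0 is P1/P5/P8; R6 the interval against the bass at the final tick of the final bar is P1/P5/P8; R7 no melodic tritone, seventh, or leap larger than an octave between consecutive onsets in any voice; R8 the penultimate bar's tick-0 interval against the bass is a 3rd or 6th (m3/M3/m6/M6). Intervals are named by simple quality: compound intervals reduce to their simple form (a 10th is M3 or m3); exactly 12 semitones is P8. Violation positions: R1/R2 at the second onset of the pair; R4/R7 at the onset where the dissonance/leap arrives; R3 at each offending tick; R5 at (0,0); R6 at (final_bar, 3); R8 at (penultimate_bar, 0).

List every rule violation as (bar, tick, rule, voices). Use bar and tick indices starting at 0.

(1, 0, R1, (0, 1))
(2, 0, R4, (0, 1))
(7, 0, R2, (0, 1))
(10, 0, R1, (0, 1))

bar 0: v0=F3 v1=F4 downbeat P8
bar 1: v0=A3 v1=E4 downbeat P5
bar 2: v0=B3 v1=F4 downbeat TT
bar 3: v0=G3 v1=B3 downbeat M3
bar 4: v0=E3 v1=G3 downbeat m3
bar 5: v0=D3 v1=F3 downbeat m3
bar 6: v0=F3 v1=D4 downbeat M6
bar 7: v0=G3 v1=G4 downbeat P8
bar 8: v0=F3 v1=D4 downbeat M6
bar 9: v0=E3 v1=C4 downbeat m6
bar 10: v0=F3 v1=F4 downbeat P8
  -> R1 @ bar 1 tick 0 v(0, 1): F3/C4 P5 -> A3/E4 P5 similar
  -> R4 @ bar 2 tick 0 v(0, 1): B3/F4 TT untreated
  -> R2 @ bar 7 tick 0 v(0, 1): F3/D4 M6 -> G3/G4 P8 similar
  -> R1 @ bar 10 tick 0 v(0, 1): E3/E4 P8 -> F3/F4 P8 similar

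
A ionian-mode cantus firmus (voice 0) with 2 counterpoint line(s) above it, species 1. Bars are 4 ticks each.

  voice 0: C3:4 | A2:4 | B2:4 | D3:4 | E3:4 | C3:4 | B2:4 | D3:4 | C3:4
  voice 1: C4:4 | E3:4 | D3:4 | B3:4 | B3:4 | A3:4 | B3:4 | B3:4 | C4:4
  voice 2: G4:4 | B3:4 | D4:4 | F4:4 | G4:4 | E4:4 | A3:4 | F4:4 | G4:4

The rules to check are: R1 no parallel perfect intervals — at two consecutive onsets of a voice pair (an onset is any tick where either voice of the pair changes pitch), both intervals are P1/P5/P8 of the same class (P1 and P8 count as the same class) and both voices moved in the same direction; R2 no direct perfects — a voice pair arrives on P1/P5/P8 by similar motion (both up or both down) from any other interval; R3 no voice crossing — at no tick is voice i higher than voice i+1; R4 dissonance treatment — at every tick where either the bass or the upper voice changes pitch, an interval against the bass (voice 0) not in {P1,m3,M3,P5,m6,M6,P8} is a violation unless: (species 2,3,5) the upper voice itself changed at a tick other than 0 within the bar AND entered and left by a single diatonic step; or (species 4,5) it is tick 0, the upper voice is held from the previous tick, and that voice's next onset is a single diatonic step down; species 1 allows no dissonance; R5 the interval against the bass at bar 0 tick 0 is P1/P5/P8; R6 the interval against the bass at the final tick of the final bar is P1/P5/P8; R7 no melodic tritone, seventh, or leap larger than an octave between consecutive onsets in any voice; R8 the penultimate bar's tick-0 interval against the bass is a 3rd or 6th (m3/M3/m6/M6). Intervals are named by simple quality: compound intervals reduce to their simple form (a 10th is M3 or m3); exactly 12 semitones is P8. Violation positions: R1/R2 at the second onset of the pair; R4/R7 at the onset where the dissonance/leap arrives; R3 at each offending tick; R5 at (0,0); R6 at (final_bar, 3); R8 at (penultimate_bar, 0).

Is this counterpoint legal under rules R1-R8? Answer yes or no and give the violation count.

No (10 violations)

bar 0: v0=C3 v1=C4 v2=G4 (P5)
bar 1: v0=A2 v1=E3 v2=B3 (M2)
bar 2: v0=B2 v1=D3 v2=D4 (m3)
bar 3: v0=D3 v1=B3 v2=F4 (m3)
bar 4: v0=E3 v1=B3 v2=G4 (m3)
bar 5: v0=C3 v1=A3 v2=E4 (M3)
bar 6: v0=B2 v1=B3 v2=A3 (m7)
bar 7: v0=D3 v1=B3 v2=F4 (m3)
bar 8: v0=C3 v1=C4 v2=G4 (P5)
  R1 @ bar1.0: C4/G4 P5 -> E3/B3 P5 similar
  R2 @ bar1.0: C3/C4 P8 -> A2/E3 P5 similar
  R4 @ bar1.0: A2/B3 M2 untreated
  R2 @ bar5.0: B3/G4 m6 -> A3/E4 P5 similar
  R3 @ bar6.0: B3 above A3
  R4 @ bar6.0: B2/A3 m7 untreated
  R3 @ bar6.1: B3 above A3
  R3 @ bar6.2: B3 above A3
  R3 @ bar6.3: B3 above A3
  R2 @ bar8.0: B3/F4 TT -> C4/G4 P5 similar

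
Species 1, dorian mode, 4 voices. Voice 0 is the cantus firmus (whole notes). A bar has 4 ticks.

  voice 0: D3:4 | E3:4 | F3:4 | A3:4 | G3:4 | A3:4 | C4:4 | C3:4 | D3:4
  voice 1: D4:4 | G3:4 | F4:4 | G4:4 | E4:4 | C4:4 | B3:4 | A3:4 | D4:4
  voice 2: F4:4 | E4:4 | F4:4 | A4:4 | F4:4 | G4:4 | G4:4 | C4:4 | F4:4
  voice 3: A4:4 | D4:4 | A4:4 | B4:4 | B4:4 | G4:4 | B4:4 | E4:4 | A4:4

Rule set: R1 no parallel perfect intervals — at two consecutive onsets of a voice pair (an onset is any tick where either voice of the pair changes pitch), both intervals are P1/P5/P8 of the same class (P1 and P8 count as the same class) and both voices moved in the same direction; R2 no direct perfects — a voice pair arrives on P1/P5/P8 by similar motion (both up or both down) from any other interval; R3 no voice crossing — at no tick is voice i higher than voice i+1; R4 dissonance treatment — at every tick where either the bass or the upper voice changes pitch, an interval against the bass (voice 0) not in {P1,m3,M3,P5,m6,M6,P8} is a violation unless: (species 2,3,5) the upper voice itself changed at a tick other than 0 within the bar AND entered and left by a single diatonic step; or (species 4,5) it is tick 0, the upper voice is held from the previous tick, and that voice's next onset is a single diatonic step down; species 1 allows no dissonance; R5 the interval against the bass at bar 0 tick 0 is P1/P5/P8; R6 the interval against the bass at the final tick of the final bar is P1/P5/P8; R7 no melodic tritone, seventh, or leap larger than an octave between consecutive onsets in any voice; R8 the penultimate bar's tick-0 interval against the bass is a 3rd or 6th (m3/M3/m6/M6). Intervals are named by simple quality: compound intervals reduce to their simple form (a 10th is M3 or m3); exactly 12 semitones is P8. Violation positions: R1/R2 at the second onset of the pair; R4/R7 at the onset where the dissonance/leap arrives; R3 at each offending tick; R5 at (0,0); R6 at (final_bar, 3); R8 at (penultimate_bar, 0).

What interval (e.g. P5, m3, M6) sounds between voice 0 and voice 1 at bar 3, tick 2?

voice 0=A3 voice 1=G4 -> m7

m7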